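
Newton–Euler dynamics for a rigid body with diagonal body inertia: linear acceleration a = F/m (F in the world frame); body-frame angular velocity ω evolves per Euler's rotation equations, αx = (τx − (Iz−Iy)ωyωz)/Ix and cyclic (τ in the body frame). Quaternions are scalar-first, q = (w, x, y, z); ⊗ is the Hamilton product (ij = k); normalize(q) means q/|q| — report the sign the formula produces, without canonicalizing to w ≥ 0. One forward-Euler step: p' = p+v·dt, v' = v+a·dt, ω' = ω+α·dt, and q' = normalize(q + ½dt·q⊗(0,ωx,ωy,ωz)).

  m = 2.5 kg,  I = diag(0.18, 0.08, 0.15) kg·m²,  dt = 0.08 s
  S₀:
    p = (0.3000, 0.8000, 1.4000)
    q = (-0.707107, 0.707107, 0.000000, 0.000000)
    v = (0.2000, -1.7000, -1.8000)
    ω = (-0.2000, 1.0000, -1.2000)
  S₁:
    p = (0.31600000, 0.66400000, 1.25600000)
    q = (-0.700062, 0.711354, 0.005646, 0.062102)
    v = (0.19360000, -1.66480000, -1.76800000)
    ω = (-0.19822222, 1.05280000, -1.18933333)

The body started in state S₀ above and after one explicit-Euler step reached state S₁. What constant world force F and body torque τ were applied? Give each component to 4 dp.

F = (-0.2000, 1.1000, 1.0000)
τ = (-0.0800, 0.0600, 0.0400)

velocity change Δv = (-0.00640000, 0.03520000, 0.03200000)
applied force F = (-0.2000, 1.1000, 1.0000)
ω₁ − ω₀ = (0.00177778, 0.05280000, 0.01066667)
ω₀×(Iω₀) = (-0.0840, 0.0072, 0.0200)
τ = I·(Δω/dt) + ω₀×(Iω₀) = (-0.0800, 0.0600, 0.0400)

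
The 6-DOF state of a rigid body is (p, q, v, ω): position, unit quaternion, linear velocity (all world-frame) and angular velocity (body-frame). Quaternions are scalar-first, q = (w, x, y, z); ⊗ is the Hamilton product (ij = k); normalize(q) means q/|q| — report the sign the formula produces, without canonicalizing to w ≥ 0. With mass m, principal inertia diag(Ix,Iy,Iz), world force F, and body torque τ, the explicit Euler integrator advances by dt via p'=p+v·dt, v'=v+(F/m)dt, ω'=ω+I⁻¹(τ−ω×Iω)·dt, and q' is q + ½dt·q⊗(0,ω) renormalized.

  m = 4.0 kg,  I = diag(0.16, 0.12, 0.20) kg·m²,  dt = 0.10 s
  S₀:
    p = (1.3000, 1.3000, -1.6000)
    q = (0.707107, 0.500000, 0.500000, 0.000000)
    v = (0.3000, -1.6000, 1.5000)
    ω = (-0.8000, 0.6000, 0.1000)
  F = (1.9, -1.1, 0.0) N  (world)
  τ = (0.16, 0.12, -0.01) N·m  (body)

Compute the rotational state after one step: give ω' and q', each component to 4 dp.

ω×(Iω) gyroscopic = (0.0048, 0.0032, 0.0192)
α = I⁻¹(τ − ω×Iω) = (0.9700, 0.9733, -0.1460)
ω + α·dt = (-0.7030, 0.6973, 0.0854)
q⊗(0,ω) = (0.1000000, -0.5156856, 0.3742642, 0.7707107)
updated quaternion q' = (0.7112, 0.4736, 0.5181, 0.0385)

ω' = (-0.7030, 0.6973, 0.0854)
q' = (0.7112, 0.4736, 0.5181, 0.0385)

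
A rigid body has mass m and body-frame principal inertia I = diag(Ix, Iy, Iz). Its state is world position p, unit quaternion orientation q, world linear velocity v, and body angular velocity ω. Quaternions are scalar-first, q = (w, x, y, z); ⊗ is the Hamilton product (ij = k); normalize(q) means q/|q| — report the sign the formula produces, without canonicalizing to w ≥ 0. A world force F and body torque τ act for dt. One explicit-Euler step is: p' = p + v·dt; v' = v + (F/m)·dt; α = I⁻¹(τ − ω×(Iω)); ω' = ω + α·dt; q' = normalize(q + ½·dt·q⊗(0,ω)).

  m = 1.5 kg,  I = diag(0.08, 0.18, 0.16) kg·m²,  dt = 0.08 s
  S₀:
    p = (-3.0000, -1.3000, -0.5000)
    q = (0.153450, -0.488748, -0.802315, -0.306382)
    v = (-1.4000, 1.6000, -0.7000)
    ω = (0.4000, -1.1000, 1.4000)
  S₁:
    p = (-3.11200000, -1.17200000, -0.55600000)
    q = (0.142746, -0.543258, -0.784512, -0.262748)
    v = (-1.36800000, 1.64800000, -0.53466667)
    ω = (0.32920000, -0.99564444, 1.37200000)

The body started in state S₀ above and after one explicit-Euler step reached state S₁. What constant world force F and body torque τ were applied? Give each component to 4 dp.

F = (0.6000, 0.9000, 3.1000)
τ = (-0.0400, 0.1900, -0.1000)

ω₁ − ω₀ = (-0.07080000, 0.10435556, -0.02800000)
ω₀×(Iω₀) = (0.0308, -0.0448, -0.0440)
τ = I·(Δω/dt) + ω₀×(Iω₀) = (-0.0400, 0.1900, -0.1000)
Δv = v₁−v₀ = (0.03200000, 0.04800000, 0.16533333)
applied force F = (0.6000, 0.9000, 3.1000)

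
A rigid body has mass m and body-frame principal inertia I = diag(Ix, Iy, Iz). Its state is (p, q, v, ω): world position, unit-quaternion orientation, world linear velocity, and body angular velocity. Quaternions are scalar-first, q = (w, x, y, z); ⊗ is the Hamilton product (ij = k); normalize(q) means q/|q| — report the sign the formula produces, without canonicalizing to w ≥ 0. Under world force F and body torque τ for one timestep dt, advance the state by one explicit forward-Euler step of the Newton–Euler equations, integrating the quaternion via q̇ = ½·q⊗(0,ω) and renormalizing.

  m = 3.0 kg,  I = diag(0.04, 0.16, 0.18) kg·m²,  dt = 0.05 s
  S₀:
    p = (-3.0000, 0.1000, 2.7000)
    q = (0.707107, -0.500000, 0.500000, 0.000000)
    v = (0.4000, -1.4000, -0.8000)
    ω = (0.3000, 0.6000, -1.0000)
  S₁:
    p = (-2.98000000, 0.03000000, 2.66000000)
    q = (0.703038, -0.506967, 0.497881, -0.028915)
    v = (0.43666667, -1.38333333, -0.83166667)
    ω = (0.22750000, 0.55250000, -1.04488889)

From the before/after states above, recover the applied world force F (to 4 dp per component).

F = (2.2000, 1.0000, -1.9000)

v₁ − v₀ = (0.03666667, 0.01666667, -0.03166667)
applied force F = (2.2000, 1.0000, -1.9000)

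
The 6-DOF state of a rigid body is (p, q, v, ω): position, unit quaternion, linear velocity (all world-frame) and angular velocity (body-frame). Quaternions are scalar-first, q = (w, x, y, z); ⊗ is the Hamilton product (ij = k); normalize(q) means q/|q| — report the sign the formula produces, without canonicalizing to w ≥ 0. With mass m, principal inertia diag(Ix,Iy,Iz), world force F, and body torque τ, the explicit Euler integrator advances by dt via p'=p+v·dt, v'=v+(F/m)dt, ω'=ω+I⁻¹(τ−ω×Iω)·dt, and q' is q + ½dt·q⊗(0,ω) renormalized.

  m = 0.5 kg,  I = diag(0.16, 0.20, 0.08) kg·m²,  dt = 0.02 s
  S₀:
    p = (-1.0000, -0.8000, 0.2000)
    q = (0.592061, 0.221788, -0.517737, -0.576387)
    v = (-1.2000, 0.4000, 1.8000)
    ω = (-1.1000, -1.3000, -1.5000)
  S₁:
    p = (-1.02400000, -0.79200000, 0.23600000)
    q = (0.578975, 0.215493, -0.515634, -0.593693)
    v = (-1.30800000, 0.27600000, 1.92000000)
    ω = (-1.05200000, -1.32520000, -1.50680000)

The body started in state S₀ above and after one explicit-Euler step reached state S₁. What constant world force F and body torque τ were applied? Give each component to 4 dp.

Δω = ω₁−ω₀ = (0.04800000, -0.02520000, -0.00680000)
τ = I·(Δω/dt) + ω₀×(Iω₀) = (0.1500, -0.1200, 0.0300)
Δv = v₁−v₀ = (-0.10800000, -0.12400000, 0.12000000)
F = m·Δv/dt = (-2.7000, -3.1000, 3.0000)

F = (-2.7000, -3.1000, 3.0000)
τ = (0.1500, -0.1200, 0.0300)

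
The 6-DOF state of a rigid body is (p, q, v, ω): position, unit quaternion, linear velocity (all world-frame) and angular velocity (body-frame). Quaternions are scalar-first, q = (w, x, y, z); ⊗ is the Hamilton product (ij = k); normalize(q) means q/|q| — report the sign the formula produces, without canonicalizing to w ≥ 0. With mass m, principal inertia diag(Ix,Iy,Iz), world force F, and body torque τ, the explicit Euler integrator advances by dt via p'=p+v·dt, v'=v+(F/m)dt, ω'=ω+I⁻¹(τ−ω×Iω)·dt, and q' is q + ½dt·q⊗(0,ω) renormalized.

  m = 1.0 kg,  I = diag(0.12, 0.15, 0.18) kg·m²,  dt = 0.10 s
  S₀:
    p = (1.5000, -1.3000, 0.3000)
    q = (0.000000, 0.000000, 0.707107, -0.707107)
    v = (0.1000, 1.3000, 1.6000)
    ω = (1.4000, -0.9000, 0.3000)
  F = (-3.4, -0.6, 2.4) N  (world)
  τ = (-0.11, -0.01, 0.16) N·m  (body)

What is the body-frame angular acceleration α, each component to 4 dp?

ω×(Iω) gyroscopic = (-0.0081, -0.0252, -0.0378)
(τ − ω×Iω)/I = (-0.8492, 0.1013, 1.0989)

α = (-0.8492, 0.1013, 1.0989)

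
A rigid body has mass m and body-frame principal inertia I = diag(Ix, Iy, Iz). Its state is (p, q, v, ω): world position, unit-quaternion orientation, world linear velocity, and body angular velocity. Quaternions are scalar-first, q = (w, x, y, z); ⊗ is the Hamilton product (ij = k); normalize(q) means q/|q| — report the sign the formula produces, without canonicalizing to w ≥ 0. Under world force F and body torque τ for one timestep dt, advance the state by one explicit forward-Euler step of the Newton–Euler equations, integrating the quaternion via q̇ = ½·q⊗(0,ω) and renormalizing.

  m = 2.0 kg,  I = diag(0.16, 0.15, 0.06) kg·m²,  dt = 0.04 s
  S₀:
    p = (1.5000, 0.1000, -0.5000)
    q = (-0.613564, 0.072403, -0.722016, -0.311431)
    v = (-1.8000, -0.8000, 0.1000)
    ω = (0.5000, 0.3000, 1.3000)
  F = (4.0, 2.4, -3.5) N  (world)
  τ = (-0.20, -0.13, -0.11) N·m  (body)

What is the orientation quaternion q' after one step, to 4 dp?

q' = (-0.6016, 0.0493, -0.7304, -0.3196)

Hamilton product q⊗(0,ω) = (0.5852636, -1.1519735, -0.4339086, -0.4149043)
q' = normalize(q + ½dt·q⊗(0,ω)) = (-0.6016, 0.0493, -0.7304, -0.3196)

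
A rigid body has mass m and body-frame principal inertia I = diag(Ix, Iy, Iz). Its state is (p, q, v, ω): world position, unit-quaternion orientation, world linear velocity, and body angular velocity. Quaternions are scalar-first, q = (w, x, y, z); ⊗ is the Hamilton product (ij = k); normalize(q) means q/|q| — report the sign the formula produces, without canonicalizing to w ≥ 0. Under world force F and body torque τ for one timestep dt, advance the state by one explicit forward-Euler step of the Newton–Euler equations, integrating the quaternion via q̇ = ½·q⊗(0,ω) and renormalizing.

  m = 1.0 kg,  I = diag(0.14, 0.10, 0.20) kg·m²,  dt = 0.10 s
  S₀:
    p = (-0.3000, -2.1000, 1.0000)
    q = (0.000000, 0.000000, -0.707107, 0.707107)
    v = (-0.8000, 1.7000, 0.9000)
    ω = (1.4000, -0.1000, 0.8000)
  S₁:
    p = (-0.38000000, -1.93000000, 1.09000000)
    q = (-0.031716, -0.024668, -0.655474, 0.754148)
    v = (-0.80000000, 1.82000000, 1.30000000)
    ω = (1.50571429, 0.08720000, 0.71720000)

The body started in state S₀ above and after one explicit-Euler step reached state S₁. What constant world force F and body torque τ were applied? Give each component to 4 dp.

velocity change Δv = (0.00000000, 0.12000000, 0.40000000)
m·(v₁−v₀)/dt = (0.0000, 1.2000, 4.0000)
ω₁ − ω₀ = (0.10571429, 0.18720000, -0.08280000)
gyro term ω₀×Iω₀ = (-0.0080, -0.0672, 0.0056)
τ = I·(Δω/dt) + ω₀×(Iω₀) = (0.1400, 0.1200, -0.1600)

F = (0.0000, 1.2000, 4.0000)
τ = (0.1400, 0.1200, -0.1600)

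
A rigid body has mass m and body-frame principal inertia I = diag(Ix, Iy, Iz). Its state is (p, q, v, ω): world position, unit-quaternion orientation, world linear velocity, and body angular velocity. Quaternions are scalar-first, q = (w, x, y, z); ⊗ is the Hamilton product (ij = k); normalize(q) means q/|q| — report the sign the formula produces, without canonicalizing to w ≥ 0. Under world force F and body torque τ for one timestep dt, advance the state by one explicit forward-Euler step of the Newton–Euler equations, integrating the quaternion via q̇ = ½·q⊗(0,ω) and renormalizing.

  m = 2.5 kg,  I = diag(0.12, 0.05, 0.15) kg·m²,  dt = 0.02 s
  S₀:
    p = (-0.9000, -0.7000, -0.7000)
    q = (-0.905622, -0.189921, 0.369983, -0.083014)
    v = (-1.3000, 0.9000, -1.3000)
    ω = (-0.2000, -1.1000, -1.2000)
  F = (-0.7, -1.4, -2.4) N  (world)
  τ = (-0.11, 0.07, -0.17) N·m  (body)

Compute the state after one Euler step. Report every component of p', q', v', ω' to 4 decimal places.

α = I⁻¹(τ − ω×Iω) = (-2.0167, 1.5440, -1.0307)
new body rate ω' = (-0.2403, -1.0691, -1.2206)
Hamilton product q⊗(0,ω) = (0.2693803, -0.3541706, 0.7848818, 1.3696561)
q + ½dt·q⊗(0,ω), renormalized = (-0.9028, -0.1934, 0.3778, -0.0693)
linear accel F/m = (-0.2800, -0.5600, -0.9600)
p' = p + v·dt = (-0.9260, -0.6820, -0.7260)
v + (F/m)dt = (-1.3056, 0.8888, -1.3192)

p' = (-0.9260, -0.6820, -0.7260)
q' = (-0.9028, -0.1934, 0.3778, -0.0693)
v' = (-1.3056, 0.8888, -1.3192)
ω' = (-0.2403, -1.0691, -1.2206)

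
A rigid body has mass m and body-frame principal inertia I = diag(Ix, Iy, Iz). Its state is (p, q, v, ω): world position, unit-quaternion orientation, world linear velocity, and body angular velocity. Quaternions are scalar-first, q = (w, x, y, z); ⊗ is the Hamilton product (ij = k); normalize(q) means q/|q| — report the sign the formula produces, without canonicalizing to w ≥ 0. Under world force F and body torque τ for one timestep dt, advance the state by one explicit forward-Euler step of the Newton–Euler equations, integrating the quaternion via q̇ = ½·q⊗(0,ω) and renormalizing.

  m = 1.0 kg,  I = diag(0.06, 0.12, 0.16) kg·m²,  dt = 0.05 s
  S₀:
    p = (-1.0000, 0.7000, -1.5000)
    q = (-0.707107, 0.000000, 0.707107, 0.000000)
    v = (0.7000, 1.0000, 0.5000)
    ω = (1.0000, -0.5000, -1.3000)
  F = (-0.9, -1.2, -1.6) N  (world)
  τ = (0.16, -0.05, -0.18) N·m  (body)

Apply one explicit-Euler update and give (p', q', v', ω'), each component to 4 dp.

p' = (-0.9650, 0.7500, -1.4750)
q' = (-0.6976, -0.0406, 0.7153, 0.0053)
v' = (0.6550, 0.9400, 0.4200)
ω' = (1.1117, -0.5750, -1.3469)

ω×(Iω) gyroscopic = (0.0260, 0.1300, -0.0300)
(τ − ω×Iω)/I = (2.2333, -1.5000, -0.9375)
new body rate ω' = (1.1117, -0.5750, -1.3469)
q⊗(0,ω) = (0.3535535, -1.6263461, 0.3535535, 0.2121321)
q + ½dt·q⊗(0,ω), renormalized = (-0.6976, -0.0406, 0.7153, 0.0053)
new position p' = (-0.9650, 0.7500, -1.4750)
new velocity v' = (0.6550, 0.9400, 0.4200)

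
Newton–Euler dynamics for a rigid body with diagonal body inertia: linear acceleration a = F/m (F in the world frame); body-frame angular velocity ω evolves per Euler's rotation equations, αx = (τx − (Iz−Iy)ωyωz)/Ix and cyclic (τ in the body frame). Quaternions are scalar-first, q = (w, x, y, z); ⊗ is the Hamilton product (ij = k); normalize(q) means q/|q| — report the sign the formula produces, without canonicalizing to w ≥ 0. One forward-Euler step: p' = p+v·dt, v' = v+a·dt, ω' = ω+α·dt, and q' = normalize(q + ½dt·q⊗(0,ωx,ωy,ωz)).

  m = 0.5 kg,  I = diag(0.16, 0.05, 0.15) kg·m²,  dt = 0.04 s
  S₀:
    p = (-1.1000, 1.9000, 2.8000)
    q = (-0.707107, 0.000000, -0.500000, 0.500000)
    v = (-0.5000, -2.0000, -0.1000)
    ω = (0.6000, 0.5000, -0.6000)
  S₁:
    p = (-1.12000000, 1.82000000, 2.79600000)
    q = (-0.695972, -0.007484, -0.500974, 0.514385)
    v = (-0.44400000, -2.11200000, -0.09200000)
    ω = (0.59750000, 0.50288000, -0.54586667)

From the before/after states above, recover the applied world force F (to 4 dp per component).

Δv = v₁−v₀ = (0.05600000, -0.11200000, 0.00800000)
F = m·Δv/dt = (0.7000, -1.4000, 0.1000)

F = (0.7000, -1.4000, 0.1000)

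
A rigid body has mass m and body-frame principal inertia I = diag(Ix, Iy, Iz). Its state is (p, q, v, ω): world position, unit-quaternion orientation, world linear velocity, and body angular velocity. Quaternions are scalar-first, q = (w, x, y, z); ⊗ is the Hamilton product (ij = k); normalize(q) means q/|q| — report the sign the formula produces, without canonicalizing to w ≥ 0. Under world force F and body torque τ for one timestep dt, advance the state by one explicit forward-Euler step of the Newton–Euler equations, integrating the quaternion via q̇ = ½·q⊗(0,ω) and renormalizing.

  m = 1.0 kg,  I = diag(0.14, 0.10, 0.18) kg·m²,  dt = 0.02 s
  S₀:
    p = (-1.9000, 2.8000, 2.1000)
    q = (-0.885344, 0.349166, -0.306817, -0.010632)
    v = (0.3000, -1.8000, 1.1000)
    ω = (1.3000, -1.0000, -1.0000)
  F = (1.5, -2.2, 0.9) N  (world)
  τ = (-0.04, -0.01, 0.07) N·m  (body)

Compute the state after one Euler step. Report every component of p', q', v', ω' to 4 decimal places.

p' = (-1.8940, 2.7640, 2.1220)
q' = (-0.8929, 0.3406, -0.2946, -0.0013)
v' = (0.3300, -1.8440, 1.1180)
ω' = (1.2829, -1.0124, -0.9980)

ω×(Iω) gyroscopic = (0.0800, 0.0520, 0.0520)
(τ − ω×Iω)/I = (-0.8571, -0.6200, 0.1000)
ω + α·dt = (1.2829, -1.0124, -0.9980)
2q̇ = q⊗(0,ω) = (-0.7713648, -0.8547622, 1.2206884, 0.9350401)
q' = normalize(q + ½dt·q⊗(0,ω)) = (-0.8929, 0.3406, -0.2946, -0.0013)
a = (1.5000, -2.2000, 0.9000)
p' = p + v·dt = (-1.8940, 2.7640, 2.1220)
v' = v + a·dt = (0.3300, -1.8440, 1.1180)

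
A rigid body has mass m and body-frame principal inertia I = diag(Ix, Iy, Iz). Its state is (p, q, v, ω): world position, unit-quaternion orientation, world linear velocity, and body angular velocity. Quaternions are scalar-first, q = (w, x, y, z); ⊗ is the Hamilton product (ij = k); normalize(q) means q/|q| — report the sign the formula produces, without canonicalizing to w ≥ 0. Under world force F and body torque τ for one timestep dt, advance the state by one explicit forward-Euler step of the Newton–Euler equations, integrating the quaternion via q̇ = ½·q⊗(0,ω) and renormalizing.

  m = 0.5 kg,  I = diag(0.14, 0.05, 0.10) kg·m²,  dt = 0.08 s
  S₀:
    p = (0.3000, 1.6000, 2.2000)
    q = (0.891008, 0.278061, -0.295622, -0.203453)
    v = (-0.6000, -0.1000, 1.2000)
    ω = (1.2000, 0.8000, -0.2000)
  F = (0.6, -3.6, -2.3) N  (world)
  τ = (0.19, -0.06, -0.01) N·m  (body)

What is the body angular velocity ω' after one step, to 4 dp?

ω' = (1.3131, 0.7194, -0.1389)

α = I⁻¹(τ − ω×Iω) = (1.4143, -1.0080, 0.7640)
new body rate ω' = (1.3131, 0.7194, -0.1389)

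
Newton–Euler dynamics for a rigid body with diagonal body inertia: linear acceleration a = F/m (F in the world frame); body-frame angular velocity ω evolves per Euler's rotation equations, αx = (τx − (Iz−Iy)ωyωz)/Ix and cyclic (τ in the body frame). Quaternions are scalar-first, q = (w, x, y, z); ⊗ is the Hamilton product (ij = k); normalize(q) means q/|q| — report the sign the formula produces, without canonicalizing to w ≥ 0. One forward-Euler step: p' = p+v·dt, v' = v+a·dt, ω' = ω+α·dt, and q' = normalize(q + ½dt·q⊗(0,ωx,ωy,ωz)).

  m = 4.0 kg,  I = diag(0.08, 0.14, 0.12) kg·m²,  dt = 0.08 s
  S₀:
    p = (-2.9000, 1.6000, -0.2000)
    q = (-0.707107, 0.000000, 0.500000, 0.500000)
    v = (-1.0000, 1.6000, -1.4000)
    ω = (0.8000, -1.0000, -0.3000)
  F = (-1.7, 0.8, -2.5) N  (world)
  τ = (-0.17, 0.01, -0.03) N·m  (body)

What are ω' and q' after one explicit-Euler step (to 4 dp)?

α = I⁻¹(τ − ω×Iω) = (-2.0500, 0.0029, 0.1500)
ω' = ω + α·dt = (0.6360, -0.9998, -0.2880)
q⊗(0,ω) = (0.6500000, -0.2156856, 1.1071070, -0.1878679)
q + ½dt·q⊗(0,ω), renormalized = (-0.6802, -0.0086, 0.5435, 0.4918)

ω' = (0.6360, -0.9998, -0.2880)
q' = (-0.6802, -0.0086, 0.5435, 0.4918)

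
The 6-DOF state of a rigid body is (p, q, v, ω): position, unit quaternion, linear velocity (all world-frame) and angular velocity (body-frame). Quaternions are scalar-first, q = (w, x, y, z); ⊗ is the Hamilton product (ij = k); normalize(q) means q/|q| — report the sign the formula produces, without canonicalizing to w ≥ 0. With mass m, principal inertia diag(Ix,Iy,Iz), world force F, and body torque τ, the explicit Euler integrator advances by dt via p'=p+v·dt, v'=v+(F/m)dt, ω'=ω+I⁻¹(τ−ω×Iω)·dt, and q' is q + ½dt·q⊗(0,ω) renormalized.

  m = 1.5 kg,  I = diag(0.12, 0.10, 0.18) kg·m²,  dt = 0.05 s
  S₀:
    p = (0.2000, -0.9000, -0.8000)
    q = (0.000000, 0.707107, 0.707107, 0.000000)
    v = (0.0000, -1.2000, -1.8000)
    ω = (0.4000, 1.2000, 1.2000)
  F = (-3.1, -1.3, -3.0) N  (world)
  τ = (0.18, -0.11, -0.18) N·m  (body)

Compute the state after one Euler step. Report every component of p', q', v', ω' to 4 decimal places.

p' = (0.2000, -0.9600, -0.8900)
q' = (-0.0283, 0.7276, 0.6852, 0.0141)
v' = (-0.1033, -1.2433, -1.9000)
ω' = (0.4270, 1.1594, 1.1527)

gyro term ω×Iω = (0.1152, -0.0288, -0.0096)
(τ − ω×Iω)/I = (0.5400, -0.8120, -0.9467)
new body rate ω' = (0.4270, 1.1594, 1.1527)
2q̇ = q⊗(0,ω) = (-1.1313712, 0.8485284, -0.8485284, 0.5656856)
updated quaternion q' = (-0.0283, 0.7276, 0.6852, 0.0141)
a = F/m = (-2.0667, -0.8667, -2.0000)
new position p' = (0.2000, -0.9600, -0.8900)
v + (F/m)dt = (-0.1033, -1.2433, -1.9000)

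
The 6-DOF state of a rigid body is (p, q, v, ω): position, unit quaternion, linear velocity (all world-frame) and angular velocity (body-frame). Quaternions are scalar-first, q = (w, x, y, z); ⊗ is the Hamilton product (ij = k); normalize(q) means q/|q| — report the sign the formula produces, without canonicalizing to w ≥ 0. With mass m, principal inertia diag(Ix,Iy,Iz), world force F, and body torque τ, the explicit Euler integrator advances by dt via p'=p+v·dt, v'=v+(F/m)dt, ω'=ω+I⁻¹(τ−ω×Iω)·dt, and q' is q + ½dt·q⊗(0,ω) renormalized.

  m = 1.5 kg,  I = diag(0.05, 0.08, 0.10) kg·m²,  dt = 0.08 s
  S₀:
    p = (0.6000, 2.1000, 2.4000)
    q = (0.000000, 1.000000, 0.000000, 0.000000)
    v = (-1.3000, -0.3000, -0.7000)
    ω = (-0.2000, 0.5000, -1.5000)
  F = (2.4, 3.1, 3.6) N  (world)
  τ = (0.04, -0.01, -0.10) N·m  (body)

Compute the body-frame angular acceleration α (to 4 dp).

α = (1.1000, 0.0625, -0.9700)

gyro term ω×Iω = (-0.0150, -0.0150, -0.0030)
α = I⁻¹(τ − ω×Iω) = (1.1000, 0.0625, -0.9700)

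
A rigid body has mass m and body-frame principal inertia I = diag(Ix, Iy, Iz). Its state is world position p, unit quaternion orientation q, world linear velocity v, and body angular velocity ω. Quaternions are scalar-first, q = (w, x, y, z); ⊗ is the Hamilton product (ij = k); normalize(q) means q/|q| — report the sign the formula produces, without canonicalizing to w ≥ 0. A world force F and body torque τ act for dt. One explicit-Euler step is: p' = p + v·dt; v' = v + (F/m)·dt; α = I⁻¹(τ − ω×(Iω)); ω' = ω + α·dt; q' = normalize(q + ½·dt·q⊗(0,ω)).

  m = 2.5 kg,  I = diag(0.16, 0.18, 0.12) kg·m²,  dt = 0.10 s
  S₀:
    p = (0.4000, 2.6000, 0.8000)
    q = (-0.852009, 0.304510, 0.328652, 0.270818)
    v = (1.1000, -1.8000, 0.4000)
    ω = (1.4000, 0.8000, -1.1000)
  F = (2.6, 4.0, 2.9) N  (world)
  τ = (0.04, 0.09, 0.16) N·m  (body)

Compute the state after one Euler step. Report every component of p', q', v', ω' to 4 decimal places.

p' = (0.5100, 2.4200, 0.8400)
q' = (-0.8675, 0.2149, 0.3287, 0.3054)
v' = (1.2040, -1.6400, 0.5160)
ω' = (1.3920, 0.8842, -0.9853)

precession coupling ω×(Iω) = (0.0528, -0.0616, 0.0224)
angular accel α = (-0.0800, 0.8422, 1.1467)
new body rate ω' = (1.3920, 0.8842, -0.9853)
Hamilton product q⊗(0,ω) = (-0.3913358, -1.7709842, 0.0324990, 0.7207051)
q' = normalize(q + ½dt·q⊗(0,ω)) = (-0.8675, 0.2149, 0.3287, 0.3054)
p' = p + v·dt = (0.5100, 2.4200, 0.8400)
v + (F/m)dt = (1.2040, -1.6400, 0.5160)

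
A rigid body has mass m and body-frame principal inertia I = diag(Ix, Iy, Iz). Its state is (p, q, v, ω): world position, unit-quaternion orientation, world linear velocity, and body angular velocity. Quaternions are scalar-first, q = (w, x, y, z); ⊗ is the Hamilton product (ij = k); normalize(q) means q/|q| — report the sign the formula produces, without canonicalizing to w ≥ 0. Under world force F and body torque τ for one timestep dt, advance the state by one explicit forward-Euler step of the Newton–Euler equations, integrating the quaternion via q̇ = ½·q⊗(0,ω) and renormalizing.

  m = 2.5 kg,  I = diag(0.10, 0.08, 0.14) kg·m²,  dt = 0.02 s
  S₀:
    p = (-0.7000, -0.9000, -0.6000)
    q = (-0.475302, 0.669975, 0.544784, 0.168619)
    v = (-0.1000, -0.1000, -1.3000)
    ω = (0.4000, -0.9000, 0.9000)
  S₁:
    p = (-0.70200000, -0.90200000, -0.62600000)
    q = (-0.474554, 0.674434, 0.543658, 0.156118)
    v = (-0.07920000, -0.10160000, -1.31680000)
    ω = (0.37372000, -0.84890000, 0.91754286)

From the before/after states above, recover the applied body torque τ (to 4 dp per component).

τ = (-0.1800, 0.1900, 0.1300)

rate change Δω = (-0.02628000, 0.05110000, 0.01754286)
applied torque τ = (-0.1800, 0.1900, 0.1300)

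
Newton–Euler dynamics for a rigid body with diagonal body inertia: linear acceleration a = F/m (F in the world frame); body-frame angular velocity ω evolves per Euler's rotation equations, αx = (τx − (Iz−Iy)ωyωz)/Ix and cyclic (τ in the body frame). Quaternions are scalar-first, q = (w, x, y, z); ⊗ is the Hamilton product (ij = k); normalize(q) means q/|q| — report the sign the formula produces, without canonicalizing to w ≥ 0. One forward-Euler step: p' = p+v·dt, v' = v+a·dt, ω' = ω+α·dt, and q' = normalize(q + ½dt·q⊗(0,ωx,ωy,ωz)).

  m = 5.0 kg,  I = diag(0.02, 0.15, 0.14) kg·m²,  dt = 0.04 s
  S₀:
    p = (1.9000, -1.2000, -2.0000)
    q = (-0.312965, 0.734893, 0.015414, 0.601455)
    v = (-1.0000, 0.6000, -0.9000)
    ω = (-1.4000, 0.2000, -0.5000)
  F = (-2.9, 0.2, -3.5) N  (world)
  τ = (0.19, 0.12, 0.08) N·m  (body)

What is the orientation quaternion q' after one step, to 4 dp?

q' = (-0.2863, 0.7408, 0.0047, 0.6077)

q⊗(0,ω) = (1.3264949, 0.3101530, -0.5371835, 0.3250407)
updated quaternion q' = (-0.2863, 0.7408, 0.0047, 0.6077)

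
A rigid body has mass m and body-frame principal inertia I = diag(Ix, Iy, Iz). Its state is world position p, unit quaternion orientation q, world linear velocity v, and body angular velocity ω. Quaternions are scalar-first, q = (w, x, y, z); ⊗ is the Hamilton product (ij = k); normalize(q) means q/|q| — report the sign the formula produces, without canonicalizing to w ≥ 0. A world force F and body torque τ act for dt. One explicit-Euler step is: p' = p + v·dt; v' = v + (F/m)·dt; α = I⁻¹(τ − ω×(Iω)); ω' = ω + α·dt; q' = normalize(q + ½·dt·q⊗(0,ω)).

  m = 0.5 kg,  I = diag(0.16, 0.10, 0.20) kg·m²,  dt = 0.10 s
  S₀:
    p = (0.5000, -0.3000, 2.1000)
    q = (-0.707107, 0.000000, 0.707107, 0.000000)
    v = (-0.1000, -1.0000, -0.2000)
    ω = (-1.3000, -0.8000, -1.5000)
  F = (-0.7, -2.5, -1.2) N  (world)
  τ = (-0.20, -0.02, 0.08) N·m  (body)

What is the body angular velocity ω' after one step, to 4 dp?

ω' = (-1.5000, -0.7420, -1.4288)

precession coupling ω×(Iω) = (0.1200, -0.0780, -0.0624)
angular accel α = (-2.0000, 0.5800, 0.7120)
ω' = ω + α·dt = (-1.5000, -0.7420, -1.4288)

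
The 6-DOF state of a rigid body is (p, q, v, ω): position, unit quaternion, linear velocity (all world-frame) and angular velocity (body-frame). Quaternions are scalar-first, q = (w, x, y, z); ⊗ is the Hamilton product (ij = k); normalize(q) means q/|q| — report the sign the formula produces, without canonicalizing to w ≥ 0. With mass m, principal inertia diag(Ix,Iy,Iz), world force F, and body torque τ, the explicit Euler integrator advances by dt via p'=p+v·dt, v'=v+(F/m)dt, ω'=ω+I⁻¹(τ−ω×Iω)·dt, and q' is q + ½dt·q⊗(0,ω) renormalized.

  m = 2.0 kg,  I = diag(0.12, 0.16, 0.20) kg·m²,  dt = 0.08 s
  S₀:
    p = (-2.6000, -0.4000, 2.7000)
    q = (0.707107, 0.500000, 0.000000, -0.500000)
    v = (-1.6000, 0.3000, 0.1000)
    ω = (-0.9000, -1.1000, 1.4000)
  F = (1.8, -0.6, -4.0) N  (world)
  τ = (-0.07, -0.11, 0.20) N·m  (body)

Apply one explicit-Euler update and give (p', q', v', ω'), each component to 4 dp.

p' = (-2.7280, -0.3760, 2.7080)
q' = (0.7507, 0.4511, -0.0410, -0.4809)
v' = (-1.5280, 0.2760, -0.0600)
ω' = (-0.9056, -1.2054, 1.4642)

new position p' = (-2.7280, -0.3760, 2.7080)
new velocity v' = (-1.5280, 0.2760, -0.0600)
ω×(Iω) gyroscopic = (-0.0616, 0.1008, 0.0396)
α = I⁻¹(τ − ω×Iω) = (-0.0700, -1.3175, 0.8020)
ω' = ω + α·dt = (-0.9056, -1.2054, 1.4642)
Hamilton product q⊗(0,ω) = (1.1500000, -1.1863963, -1.0278177, 0.4399498)
updated quaternion q' = (0.7507, 0.4511, -0.0410, -0.4809)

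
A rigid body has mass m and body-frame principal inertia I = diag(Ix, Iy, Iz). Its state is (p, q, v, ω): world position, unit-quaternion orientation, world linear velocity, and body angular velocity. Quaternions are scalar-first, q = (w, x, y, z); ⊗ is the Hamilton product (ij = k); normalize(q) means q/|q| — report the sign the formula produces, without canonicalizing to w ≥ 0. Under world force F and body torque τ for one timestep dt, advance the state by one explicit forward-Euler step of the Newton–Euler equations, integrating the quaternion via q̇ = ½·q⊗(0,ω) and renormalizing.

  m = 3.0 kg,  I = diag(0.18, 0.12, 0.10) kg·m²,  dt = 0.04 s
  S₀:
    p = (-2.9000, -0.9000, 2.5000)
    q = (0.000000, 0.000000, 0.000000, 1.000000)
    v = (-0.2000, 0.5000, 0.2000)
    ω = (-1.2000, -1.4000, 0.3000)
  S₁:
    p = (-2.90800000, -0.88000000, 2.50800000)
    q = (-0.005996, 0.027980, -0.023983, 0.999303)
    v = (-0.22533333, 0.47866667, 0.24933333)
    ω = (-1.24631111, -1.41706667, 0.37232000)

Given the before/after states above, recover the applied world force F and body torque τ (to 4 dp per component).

ω₁ − ω₀ = (-0.04631111, -0.01706667, 0.07232000)
I·α + gyro = (-0.2000, -0.0800, 0.0800)
Δv = v₁−v₀ = (-0.02533333, -0.02133333, 0.04933333)
F = m·Δv/dt = (-1.9000, -1.6000, 3.7000)

F = (-1.9000, -1.6000, 3.7000)
τ = (-0.2000, -0.0800, 0.0800)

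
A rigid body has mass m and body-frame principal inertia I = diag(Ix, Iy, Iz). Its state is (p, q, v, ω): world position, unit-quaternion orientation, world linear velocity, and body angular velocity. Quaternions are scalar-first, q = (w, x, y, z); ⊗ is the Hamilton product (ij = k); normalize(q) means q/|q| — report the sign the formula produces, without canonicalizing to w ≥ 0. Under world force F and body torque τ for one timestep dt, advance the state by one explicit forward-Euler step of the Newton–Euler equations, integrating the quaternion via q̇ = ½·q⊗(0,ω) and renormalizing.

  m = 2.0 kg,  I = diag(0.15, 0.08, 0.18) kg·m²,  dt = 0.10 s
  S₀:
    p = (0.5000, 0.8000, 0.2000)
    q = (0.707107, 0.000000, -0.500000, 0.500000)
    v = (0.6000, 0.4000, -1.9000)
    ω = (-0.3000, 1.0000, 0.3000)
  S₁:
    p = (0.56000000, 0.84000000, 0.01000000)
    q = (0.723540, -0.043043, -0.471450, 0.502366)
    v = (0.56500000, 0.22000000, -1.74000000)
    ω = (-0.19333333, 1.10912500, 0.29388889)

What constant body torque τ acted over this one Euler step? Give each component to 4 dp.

Δω = ω₁−ω₀ = (0.10666667, 0.10912500, -0.00611111)
precession coupling = (0.0300, 0.0027, 0.0210)
τ = I·(Δω/dt) + ω₀×(Iω₀) = (0.1900, 0.0900, 0.0100)

τ = (0.1900, 0.0900, 0.0100)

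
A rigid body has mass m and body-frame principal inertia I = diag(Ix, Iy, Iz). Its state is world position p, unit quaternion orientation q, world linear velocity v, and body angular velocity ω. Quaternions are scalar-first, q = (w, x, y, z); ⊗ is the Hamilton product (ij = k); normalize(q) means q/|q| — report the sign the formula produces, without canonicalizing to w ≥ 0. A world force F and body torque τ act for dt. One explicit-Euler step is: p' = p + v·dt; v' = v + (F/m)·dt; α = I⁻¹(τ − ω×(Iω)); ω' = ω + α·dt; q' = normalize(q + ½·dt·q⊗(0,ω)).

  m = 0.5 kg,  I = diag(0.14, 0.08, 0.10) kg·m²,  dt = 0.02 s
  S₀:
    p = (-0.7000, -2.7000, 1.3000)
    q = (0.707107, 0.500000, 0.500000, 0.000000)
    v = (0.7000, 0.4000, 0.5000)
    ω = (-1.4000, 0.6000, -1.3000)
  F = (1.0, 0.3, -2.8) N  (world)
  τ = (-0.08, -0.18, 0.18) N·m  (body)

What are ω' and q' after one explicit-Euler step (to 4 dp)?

ω×(Iω) gyroscopic = (-0.0156, 0.0728, 0.0504)
angular accel α = (-0.4600, -3.1600, 1.2960)
ω' = ω + α·dt = (-1.4092, 0.5368, -1.2741)
Hamilton product q⊗(0,ω) = (0.4000000, -1.6399498, 1.0742642, 0.0807609)
updated quaternion q' = (0.7110, 0.4835, 0.5106, 0.0008)

ω' = (-1.4092, 0.5368, -1.2741)
q' = (0.7110, 0.4835, 0.5106, 0.0008)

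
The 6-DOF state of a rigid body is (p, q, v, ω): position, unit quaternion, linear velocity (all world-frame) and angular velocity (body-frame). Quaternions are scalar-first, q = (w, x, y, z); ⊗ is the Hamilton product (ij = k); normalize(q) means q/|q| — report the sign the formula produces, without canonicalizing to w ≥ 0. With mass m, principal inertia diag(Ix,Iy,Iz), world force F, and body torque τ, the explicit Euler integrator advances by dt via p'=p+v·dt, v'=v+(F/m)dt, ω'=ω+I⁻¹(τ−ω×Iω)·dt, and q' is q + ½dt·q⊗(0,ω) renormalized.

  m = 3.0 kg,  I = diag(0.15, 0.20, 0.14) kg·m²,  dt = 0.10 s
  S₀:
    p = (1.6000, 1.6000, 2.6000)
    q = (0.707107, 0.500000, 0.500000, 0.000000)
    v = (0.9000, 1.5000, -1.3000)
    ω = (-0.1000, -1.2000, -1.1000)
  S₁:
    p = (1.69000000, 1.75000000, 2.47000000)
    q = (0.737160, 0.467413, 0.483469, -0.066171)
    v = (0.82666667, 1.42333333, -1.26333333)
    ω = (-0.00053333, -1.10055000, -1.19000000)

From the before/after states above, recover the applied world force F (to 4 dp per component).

F = (-2.2000, -2.3000, 1.1000)

Δv = v₁−v₀ = (-0.07333333, -0.07666667, 0.03666667)
F = m·Δv/dt = (-2.2000, -2.3000, 1.1000)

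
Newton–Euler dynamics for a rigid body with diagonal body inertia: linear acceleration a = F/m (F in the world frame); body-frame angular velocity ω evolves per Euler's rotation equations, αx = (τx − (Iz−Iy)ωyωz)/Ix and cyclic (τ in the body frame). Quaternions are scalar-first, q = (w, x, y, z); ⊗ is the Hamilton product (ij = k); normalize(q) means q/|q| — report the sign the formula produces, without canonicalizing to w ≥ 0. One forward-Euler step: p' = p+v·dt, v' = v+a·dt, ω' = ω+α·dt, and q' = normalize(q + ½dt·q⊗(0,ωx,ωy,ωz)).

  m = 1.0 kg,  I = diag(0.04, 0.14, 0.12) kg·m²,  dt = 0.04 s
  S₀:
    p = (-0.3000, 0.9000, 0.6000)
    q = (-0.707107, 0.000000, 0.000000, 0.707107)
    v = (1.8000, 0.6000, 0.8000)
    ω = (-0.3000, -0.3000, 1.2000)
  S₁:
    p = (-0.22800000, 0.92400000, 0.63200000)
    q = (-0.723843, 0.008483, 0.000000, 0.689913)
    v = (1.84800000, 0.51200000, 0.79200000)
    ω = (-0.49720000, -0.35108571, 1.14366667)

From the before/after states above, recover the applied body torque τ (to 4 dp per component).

ω₁ − ω₀ = (-0.19720000, -0.05108571, -0.05633333)
ω₀×(Iω₀) = (0.0072, 0.0288, 0.0090)
τ = I·(Δω/dt) + ω₀×(Iω₀) = (-0.1900, -0.1500, -0.1600)

τ = (-0.1900, -0.1500, -0.1600)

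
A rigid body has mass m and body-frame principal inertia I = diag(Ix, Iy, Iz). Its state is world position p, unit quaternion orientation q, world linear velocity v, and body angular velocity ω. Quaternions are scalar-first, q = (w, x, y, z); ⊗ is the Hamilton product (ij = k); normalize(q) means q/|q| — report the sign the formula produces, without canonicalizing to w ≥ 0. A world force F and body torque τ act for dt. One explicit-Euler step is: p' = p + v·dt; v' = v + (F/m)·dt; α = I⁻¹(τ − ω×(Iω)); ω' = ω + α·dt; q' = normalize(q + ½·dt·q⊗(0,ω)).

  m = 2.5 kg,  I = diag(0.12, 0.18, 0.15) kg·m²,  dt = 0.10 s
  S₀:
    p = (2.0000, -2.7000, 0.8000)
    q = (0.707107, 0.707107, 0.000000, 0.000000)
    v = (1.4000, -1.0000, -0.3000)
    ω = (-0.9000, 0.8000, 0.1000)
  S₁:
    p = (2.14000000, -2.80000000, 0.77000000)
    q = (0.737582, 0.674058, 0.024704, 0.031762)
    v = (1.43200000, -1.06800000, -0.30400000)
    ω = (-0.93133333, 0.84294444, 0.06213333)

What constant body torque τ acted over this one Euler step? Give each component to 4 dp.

τ = (-0.0400, 0.0800, -0.1000)

rate change Δω = (-0.03133333, 0.04294444, -0.03786667)
applied torque τ = (-0.0400, 0.0800, -0.1000)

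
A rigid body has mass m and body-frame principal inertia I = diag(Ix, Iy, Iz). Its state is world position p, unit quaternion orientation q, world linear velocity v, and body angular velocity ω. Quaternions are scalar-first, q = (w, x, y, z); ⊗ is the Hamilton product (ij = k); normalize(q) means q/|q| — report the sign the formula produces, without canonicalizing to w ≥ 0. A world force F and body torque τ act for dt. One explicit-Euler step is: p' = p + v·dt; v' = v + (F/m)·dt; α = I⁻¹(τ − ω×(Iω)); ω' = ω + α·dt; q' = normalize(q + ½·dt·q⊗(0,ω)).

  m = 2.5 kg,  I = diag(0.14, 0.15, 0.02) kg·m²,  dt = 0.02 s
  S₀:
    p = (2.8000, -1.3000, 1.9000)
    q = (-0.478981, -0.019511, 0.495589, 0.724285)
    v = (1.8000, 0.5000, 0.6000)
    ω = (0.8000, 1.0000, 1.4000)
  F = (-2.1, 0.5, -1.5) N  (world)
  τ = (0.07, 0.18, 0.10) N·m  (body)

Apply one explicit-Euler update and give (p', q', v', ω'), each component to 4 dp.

new position p' = (2.8360, -1.2900, 1.9120)
v + (F/m)dt = (1.7832, 0.5040, 0.5880)
α = I⁻¹(τ − ω×Iω) = (1.8000, 0.3040, 4.6000)
ω + α·dt = (0.8360, 1.0061, 1.4920)
2q̇ = q⊗(0,ω) = (-1.4939792, -0.4136452, 0.1277624, -1.0865556)
updated quaternion q' = (-0.4938, -0.0236, 0.4968, 0.7133)

p' = (2.8360, -1.2900, 1.9120)
q' = (-0.4938, -0.0236, 0.4968, 0.7133)
v' = (1.7832, 0.5040, 0.5880)
ω' = (0.8360, 1.0061, 1.4920)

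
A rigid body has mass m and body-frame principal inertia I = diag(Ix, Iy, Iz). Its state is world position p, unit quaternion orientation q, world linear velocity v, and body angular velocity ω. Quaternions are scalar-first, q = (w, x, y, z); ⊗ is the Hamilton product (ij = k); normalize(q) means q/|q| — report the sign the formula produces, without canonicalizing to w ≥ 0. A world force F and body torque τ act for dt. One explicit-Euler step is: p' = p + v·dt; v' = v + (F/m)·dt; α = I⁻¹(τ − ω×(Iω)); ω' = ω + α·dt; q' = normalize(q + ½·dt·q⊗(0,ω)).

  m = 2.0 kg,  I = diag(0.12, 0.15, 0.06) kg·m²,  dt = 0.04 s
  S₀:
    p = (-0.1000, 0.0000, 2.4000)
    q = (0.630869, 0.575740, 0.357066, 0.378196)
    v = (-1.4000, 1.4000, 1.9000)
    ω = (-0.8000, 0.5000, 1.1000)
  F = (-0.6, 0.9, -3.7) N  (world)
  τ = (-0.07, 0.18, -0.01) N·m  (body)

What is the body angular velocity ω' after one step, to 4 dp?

ω' = (-0.8068, 0.5621, 1.1013)

gyro term ω×Iω = (-0.0495, -0.0528, -0.0120)
α = I⁻¹(τ − ω×Iω) = (-0.1708, 1.5520, 0.0333)
new body rate ω' = (-0.8068, 0.5621, 1.1013)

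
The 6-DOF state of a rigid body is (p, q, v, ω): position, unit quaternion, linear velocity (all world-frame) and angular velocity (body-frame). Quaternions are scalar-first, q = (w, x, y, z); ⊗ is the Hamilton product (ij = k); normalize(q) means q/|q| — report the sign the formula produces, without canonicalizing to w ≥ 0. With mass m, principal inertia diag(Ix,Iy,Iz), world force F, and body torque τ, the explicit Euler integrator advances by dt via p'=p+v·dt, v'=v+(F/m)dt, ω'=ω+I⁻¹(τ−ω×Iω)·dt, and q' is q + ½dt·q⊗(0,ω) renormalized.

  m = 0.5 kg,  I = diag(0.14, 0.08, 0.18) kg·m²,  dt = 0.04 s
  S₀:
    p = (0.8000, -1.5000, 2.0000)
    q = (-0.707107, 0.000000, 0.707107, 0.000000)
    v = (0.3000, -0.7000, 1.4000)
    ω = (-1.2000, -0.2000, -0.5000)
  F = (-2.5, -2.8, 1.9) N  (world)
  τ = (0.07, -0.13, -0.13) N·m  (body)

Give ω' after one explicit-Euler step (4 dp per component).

gyro term ω×Iω = (0.0100, -0.0240, -0.0144)
(τ − ω×Iω)/I = (0.4286, -1.3250, -0.6422)
ω' = ω + α·dt = (-1.1829, -0.2530, -0.5257)

ω' = (-1.1829, -0.2530, -0.5257)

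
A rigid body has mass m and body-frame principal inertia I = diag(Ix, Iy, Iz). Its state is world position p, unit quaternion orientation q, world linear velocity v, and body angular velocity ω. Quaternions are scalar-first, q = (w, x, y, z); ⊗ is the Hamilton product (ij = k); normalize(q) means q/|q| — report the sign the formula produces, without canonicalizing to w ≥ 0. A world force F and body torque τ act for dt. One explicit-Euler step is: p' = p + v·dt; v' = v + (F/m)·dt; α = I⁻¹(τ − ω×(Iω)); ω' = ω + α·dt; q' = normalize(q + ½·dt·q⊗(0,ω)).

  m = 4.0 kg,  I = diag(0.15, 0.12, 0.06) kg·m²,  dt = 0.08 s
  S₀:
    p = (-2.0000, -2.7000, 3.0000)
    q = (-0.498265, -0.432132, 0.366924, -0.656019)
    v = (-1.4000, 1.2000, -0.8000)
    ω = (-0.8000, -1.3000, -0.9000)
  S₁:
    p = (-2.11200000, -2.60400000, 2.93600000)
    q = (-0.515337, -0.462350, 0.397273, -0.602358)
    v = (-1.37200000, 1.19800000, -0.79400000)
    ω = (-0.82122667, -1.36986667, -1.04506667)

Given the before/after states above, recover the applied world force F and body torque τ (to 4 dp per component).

Δω = ω₁−ω₀ = (-0.02122667, -0.06986667, -0.14506667)
applied torque τ = (-0.1100, -0.0400, -0.1400)
velocity change Δv = (0.02800000, -0.00200000, 0.00600000)
F = m·Δv/dt = (1.4000, -0.1000, 0.3000)

F = (1.4000, -0.1000, 0.3000)
τ = (-0.1100, -0.0400, -0.1400)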